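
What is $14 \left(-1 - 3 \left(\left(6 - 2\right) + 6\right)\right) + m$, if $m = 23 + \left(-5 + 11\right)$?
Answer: $-405$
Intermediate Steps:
$m = 29$ ($m = 23 + 6 = 29$)
$14 \left(-1 - 3 \left(\left(6 - 2\right) + 6\right)\right) + m = 14 \left(-1 - 3 \left(\left(6 - 2\right) + 6\right)\right) + 29 = 14 \left(-1 - 3 \left(4 + 6\right)\right) + 29 = 14 \left(-1 - 30\right) + 29 = 14 \left(-31\right) + 29 = -434 + 29 = -405$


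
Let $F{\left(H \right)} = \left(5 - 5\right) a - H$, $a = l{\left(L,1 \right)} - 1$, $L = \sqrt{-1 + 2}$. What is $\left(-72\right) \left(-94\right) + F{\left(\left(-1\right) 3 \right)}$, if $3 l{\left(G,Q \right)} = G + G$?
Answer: $6771$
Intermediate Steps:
$L = 1$ ($L = \sqrt{1} = 1$)
$l{\left(G,Q \right)} = \frac{2 G}{3}$ ($l{\left(G,Q \right)} = \frac{G + G}{3} = \frac{2 G}{3}$)
$a = - \frac{1}{3}$ ($a = \frac{2}{3} \cdot 1 - 1 = \frac{2}{3} - 1 = - \frac{1}{3} \approx -0.33333$)
$F{\left(H \right)} = - H$ ($F{\left(H \right)} = \left(5 - 5\right) \left(- \frac{1}{3}\right) - H = 0 \left(- \frac{1}{3}\right) - H = 0 - H = - H$)
$\left(-72\right) \left(-94\right) + F{\left(\left(-1\right) 3 \right)} = \left(-72\right) \left(-94\right) - \left(-1\right) 3 = 6768 - -3 = 6768 + 3 = 6771$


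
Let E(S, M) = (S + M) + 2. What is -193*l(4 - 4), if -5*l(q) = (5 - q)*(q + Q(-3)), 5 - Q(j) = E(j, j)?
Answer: 1737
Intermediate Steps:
E(S, M) = 2 + M + S (E(S, M) = (M + S) + 2 = 2 + M + S)
Q(j) = 3 - 2*j (Q(j) = 5 - (2 + j + j) = 5 - (2 + 2*j) = 5 + (-2 - 2*j) = 3 - 2*j)
l(q) = -(5 - q)*(9 + q)/5 (l(q) = -(5 - q)*(q + (3 - 2*(-3)))/5 = -(5 - q)*(q + (3 + 6))/5 = -(5 - q)*(q + 9)/5 = -(5 - q)*(9 + q)/5)
-193*l(4 - 4) = -193*(-9 + (4 - 4)**2/5 + 4*(4 - 4)/5) = -193*(-9 + (1/5)*0**2 + (4/5)*0) = -193*(-9 + (1/5)*0 + 0) = -193*(-9 + 0 + 0) = -193*(-9) = 1737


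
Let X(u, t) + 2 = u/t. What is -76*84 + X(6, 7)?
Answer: -44696/7 ≈ -6385.1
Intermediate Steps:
X(u, t) = -2 + u/t
-76*84 + X(6, 7) = -76*84 + (-2 + 6/7) = -6384 + (-2 + 6*(⅐)) = -6384 + (-2 + 6/7) = -6384 - 8/7 = -44696/7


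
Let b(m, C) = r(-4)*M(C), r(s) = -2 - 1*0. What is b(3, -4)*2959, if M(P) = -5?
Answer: 29590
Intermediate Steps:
r(s) = -2 (r(s) = -2 + 0 = -2)
b(m, C) = 10 (b(m, C) = -2*(-5) = 10)
b(3, -4)*2959 = 10*2959 = 29590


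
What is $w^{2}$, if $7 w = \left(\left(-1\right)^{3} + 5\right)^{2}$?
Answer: $\frac{256}{49} \approx 5.2245$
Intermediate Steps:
$w = \frac{16}{7}$ ($w = \frac{\left(\left(-1\right)^{3} + 5\right)^{2}}{7} = \frac{\left(-1 + 5\right)^{2}}{7} = \frac{4^{2}}{7} = \frac{1}{7} \cdot 16 = \frac{16}{7} \approx 2.2857$)
$w^{2} = \left(\frac{16}{7}\right)^{2} = \frac{256}{49}$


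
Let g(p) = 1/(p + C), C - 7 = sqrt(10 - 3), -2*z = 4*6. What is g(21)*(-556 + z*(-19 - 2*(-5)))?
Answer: -1792/111 + 64*sqrt(7)/111 ≈ -14.619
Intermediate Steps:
z = -12 (z = -2*6 = -1/2*24 = -12)
C = 7 + sqrt(7) (C = 7 + sqrt(10 - 3) = 7 + sqrt(7) ≈ 9.6458)
g(p) = 1/(7 + p + sqrt(7)) (g(p) = 1/(p + (7 + sqrt(7))) = 1/(7 + p + sqrt(7)))
g(21)*(-556 + z*(-19 - 2*(-5))) = (-556 - 12*(-19 - 2*(-5)))/(7 + 21 + sqrt(7)) = (-556 - 12*(-19 + 10))/(28 + sqrt(7)) = (-556 - 12*(-9))/(28 + sqrt(7)) = (-556 + 108)/(28 + sqrt(7)) = -448/(28 + sqrt(7))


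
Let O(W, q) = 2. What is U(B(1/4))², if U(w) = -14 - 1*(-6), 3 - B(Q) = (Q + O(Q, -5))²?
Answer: 64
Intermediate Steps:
B(Q) = 3 - (2 + Q)² (B(Q) = 3 - (Q + 2)² = 3 - (2 + Q)²)
U(w) = -8 (U(w) = -14 + 6 = -8)
U(B(1/4))² = (-8)² = 64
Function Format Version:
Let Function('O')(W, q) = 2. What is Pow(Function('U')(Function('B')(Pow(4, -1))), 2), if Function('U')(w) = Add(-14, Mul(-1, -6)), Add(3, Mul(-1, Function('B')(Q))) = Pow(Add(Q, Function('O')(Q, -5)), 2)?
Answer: 64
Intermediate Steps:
Function('B')(Q) = Add(3, Mul(-1, Pow(Add(2, Q), 2))) (Function('B')(Q) = Add(3, Mul(-1, Pow(Add(Q, 2), 2))) = Add(3, Mul(-1, Pow(Add(2, Q), 2))))
Function('U')(w) = -8 (Function('U')(w) = Add(-14, 6) = -8)
Pow(Function('U')(Function('B')(Pow(4, -1))), 2) = Pow(-8, 2) = 64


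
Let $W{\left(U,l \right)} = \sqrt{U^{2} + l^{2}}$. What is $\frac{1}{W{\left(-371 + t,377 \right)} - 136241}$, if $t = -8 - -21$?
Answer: $- \frac{136241}{18561339788} - \frac{\sqrt{270293}}{18561339788} \approx -7.368 \cdot 10^{-6}$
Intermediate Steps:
$t = 13$ ($t = -8 + 21 = 13$)
$\frac{1}{W{\left(-371 + t,377 \right)} - 136241} = \frac{1}{\sqrt{\left(-371 + 13\right)^{2} + 377^{2}} - 136241} = \frac{1}{\sqrt{\left(-358\right)^{2} + 142129} - 136241} = \frac{1}{\sqrt{128164 + 142129} - 136241} = \frac{1}{\sqrt{270293} - 136241} = \frac{1}{-136241 + \sqrt{270293}}$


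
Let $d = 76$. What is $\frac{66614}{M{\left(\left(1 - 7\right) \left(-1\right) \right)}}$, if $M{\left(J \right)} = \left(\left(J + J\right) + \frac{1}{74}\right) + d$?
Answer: $\frac{4929436}{6513} \approx 756.86$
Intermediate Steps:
$M{\left(J \right)} = \frac{5625}{74} + 2 J$ ($M{\left(J \right)} = \left(\left(J + J\right) + \frac{1}{74}\right) + 76 = \left(2 J + \frac{1}{74}\right) + 76 = \left(\frac{1}{74} + 2 J\right) + 76 = \frac{5625}{74} + 2 J$)
$\frac{66614}{M{\left(\left(1 - 7\right) \left(-1\right) \right)}} = \frac{66614}{\frac{5625}{74} + 2 \left(1 - 7\right) \left(-1\right)} = \frac{66614}{\frac{5625}{74} + 2 \left(\left(-6\right) \left(-1\right)\right)} = \frac{66614}{\frac{5625}{74} + 2 \cdot 6} = \frac{66614}{\frac{5625}{74} + 12} = \frac{66614}{\frac{6513}{74}} = 66614 \cdot \frac{74}{6513} = \frac{4929436}{6513}$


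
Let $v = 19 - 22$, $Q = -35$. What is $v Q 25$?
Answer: $2625$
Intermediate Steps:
$v = -3$ ($v = 19 - 22 = -3$)
$v Q 25 = \left(-3\right) \left(-35\right) 25 = 105 \cdot 25 = 2625$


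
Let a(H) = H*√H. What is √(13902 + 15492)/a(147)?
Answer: √9798/1029 ≈ 0.096195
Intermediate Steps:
a(H) = H^(3/2)
√(13902 + 15492)/a(147) = √(13902 + 15492)/(147^(3/2)) = √29394/((1029*√3)) = (3*√3266)*(√3/3087) = √9798/1029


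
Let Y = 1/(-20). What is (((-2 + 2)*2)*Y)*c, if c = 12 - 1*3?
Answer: 0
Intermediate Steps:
c = 9 (c = 12 - 3 = 9)
Y = -1/20 ≈ -0.050000
(((-2 + 2)*2)*Y)*c = (((-2 + 2)*2)*(-1/20))*9 = ((0*2)*(-1/20))*9 = (0*(-1/20))*9 = 0*9 = 0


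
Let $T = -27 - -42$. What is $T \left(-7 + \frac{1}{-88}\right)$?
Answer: $- \frac{9255}{88} \approx -105.17$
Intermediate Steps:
$T = 15$ ($T = -27 + 42 = 15$)
$T \left(-7 + \frac{1}{-88}\right) = 15 \left(-7 + \frac{1}{-88}\right) = 15 \left(-7 - \frac{1}{88}\right) = 15 \left(- \frac{617}{88}\right) = - \frac{9255}{88}$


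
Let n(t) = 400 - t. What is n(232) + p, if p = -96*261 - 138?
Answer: -25026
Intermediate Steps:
p = -25194 (p = -25056 - 138 = -25194)
n(232) + p = (400 - 1*232) - 25194 = (400 - 232) - 25194 = 168 - 25194 = -25026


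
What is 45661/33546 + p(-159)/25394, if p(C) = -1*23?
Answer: 289685969/212966781 ≈ 1.3602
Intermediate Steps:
p(C) = -23
45661/33546 + p(-159)/25394 = 45661/33546 - 23/25394 = 289685969/212966781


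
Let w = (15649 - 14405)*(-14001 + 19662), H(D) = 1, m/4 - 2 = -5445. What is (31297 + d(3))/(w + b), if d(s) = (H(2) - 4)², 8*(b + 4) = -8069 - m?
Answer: 250448/56351943 ≈ 0.0044444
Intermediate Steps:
m = -21772 (m = 8 + 4*(-5445) = 8 - 21780 = -21772)
b = 13671/8 (b = -4 + (-8069 - 1*(-21772))/8 = -4 + (-8069 + 21772)/8 = -4 + (⅛)*13703 = -4 + 13703/8 = 13671/8 ≈ 1708.9)
d(s) = 9 (d(s) = (1 - 4)² = (-3)² = 9)
w = 7042284 (w = 1244*5661 = 7042284)
(31297 + d(3))/(w + b) = (31297 + 9)/(7042284 + 13671/8) = 31306/(56351943/8) = 31306*(8/56351943) = 250448/56351943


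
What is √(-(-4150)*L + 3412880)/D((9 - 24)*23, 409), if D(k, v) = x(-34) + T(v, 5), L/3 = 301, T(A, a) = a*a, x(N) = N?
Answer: -√7160330/9 ≈ -297.32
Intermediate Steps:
T(A, a) = a²
L = 903 (L = 3*301 = 903)
D(k, v) = -9 (D(k, v) = -34 + 5² = -34 + 25 = -9)
√(-(-4150)*L + 3412880)/D((9 - 24)*23, 409) = √(-(-4150)*903 + 3412880)/(-9) = √(-1*(-3747450) + 3412880)*(-⅑) = √(3747450 + 3412880)*(-⅑) = √7160330*(-⅑) = -√7160330/9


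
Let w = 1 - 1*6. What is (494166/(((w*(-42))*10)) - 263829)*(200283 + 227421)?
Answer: -19729512693228/175 ≈ -1.1274e+11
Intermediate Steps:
w = -5 (w = 1 - 6 = -5)
(494166/(((w*(-42))*10)) - 263829)*(200283 + 227421) = (494166/((-5*(-42)*10)) - 263829)*(200283 + 227421) = (494166/((210*10)) - 263829)*427704 = (494166/2100 - 263829)*427704 = (494166*(1/2100) - 263829)*427704 = (82361/350 - 263829)*427704 = -92257789/350*427704 = -19729512693228/175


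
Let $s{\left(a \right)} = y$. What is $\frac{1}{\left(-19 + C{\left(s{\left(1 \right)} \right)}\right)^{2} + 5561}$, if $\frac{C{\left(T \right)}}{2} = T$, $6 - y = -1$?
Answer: $\frac{1}{5586} \approx 0.00017902$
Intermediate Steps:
$y = 7$ ($y = 6 - -1 = 6 + 1 = 7$)
$s{\left(a \right)} = 7$
$C{\left(T \right)} = 2 T$
$\frac{1}{\left(-19 + C{\left(s{\left(1 \right)} \right)}\right)^{2} + 5561} = \frac{1}{\left(-19 + 2 \cdot 7\right)^{2} + 5561} = \frac{1}{\left(-19 + 14\right)^{2} + 5561} = \frac{1}{\left(-5\right)^{2} + 5561} = \frac{1}{25 + 5561} = \frac{1}{5586}$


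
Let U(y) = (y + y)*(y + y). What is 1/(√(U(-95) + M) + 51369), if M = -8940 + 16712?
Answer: 17123/879576763 - 4*√2742/2638730289 ≈ 1.9388e-5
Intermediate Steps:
U(y) = 4*y² (U(y) = (2*y)*(2*y) = 4*y²)
M = 7772
1/(√(U(-95) + M) + 51369) = 1/(√(4*(-95)² + 7772) + 51369) = 1/(√(4*9025 + 7772) + 51369) = 1/(√(36100 + 7772) + 51369) = 1/(√43872 + 51369) = 1/(4*√2742 + 51369) = 1/(51369 + 4*√2742)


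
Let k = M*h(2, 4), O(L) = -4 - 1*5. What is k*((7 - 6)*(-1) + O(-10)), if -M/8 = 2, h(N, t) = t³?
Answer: 10240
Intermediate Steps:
M = -16 (M = -8*2 = -16)
O(L) = -9 (O(L) = -4 - 5 = -9)
k = -1024 (k = -16*4³ = -16*64 = -1024)
k*((7 - 6)*(-1) + O(-10)) = -1024*((7 - 6)*(-1) - 9) = -1024*(1*(-1) - 9) = -1024*(-1 - 9) = -1024*(-10) = 10240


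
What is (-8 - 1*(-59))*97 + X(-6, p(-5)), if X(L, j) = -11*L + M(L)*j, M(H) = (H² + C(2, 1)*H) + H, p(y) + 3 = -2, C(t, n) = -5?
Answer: 4713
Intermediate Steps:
p(y) = -5 (p(y) = -3 - 2 = -5)
M(H) = H² - 4*H (M(H) = (H² - 5*H) + H = H² - 4*H)
X(L, j) = -11*L + L*j*(-4 + L) (X(L, j) = -11*L + (L*(-4 + L))*j = -11*L + L*j*(-4 + L))
(-8 - 1*(-59))*97 + X(-6, p(-5)) = (-8 - 1*(-59))*97 - 6*(-11 - 5*(-4 - 6)) = (-8 + 59)*97 - 6*(-11 - 5*(-10)) = 51*97 - 6*(-11 + 50) = 4947 - 6*39 = 4947 - 234 = 4713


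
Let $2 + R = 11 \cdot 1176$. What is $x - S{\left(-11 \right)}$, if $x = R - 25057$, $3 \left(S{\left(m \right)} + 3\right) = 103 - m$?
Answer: $-12158$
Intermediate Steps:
$R = 12934$ ($R = -2 + 11 \cdot 1176 = -2 + 12936 = 12934$)
$S{\left(m \right)} = \frac{94}{3} - \frac{m}{3}$ ($S{\left(m \right)} = -3 + \frac{103 - m}{3} = -3 - \left(- \frac{103}{3} + \frac{m}{3}\right) = \frac{94}{3} - \frac{m}{3}$)
$x = -12123$ ($x = 12934 - 25057 = -12123$)
$x - S{\left(-11 \right)} = -12123 - \left(\frac{94}{3} - - \frac{11}{3}\right) = -12123 - \left(\frac{94}{3} + \frac{11}{3}\right) = -12123 - 35 = -12158$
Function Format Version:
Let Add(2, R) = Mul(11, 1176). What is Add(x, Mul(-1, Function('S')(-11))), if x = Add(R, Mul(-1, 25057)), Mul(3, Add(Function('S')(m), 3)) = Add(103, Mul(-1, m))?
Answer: -12158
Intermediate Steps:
R = 12934 (R = Add(-2, Mul(11, 1176)) = Add(-2, 12936) = 12934)
Function('S')(m) = Add(Rational(94, 3), Mul(Rational(-1, 3), m)) (Function('S')(m) = Add(-3, Mul(Rational(1, 3), Add(103, Mul(-1, m)))) = Add(-3, Add(Rational(103, 3), Mul(Rational(-1, 3), m))) = Add(Rational(94, 3), Mul(Rational(-1, 3), m)))
x = -12123 (x = Add(12934, Mul(-1, 25057)) = Add(12934, -25057) = -12123)
Add(x, Mul(-1, Function('S')(-11))) = Add(-12123, Mul(-1, Add(Rational(94, 3), Mul(Rational(-1, 3), -11)))) = Add(-12123, Mul(-1, Add(Rational(94, 3), Rational(11, 3)))) = Add(-12123, Mul(-1, 35)) = Add(-12123, -35) = -12158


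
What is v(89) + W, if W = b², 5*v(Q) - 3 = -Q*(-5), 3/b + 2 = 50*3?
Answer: 9813037/109520 ≈ 89.600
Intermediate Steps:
b = 3/148 (b = 3/(-2 + 50*3) = 3/(-2 + 150) = 3/148 ≈ 0.020270)
v(Q) = ⅗ + Q (v(Q) = ⅗ + (-Q*(-5))/5 = ⅗ + (5*Q)/5 = ⅗ + Q)
W = 9/21904 (W = (3/148)² = 9/21904 ≈ 0.00041088)
v(89) + W = (⅗ + 89) + 9/21904 = 448/5 + 9/21904 = 9813037/109520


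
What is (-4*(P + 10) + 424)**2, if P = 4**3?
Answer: 16384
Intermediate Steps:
P = 64
(-4*(P + 10) + 424)**2 = (-4*(64 + 10) + 424)**2 = (-4*74 + 424)**2 = (-296 + 424)**2 = 128**2 = 16384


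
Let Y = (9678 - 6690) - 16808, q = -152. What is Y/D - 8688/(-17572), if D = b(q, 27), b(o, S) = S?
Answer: -60652616/118611 ≈ -511.36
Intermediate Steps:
D = 27
Y = -13820 (Y = 2988 - 16808 = -13820)
Y/D - 8688/(-17572) = -13820/27 - 8688/(-17572) = -13820*1/27 - 8688*(-1/17572) = -13820/27 + 2172/4393 = -60652616/118611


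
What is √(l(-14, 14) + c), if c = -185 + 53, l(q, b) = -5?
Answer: I*√137 ≈ 11.705*I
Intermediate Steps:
c = -132
√(l(-14, 14) + c) = √(-5 - 132) = √(-137) = I*√137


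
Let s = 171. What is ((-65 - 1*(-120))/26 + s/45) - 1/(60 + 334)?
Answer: 75714/12805 ≈ 5.9128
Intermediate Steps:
((-65 - 1*(-120))/26 + s/45) - 1/(60 + 334) = ((-65 - 1*(-120))/26 + 171/45) - 1/(60 + 334) = ((-65 + 120)*(1/26) + 171*(1/45)) - 1/394 = (55*(1/26) + 19/5) - 1*1/394 = (55/26 + 19/5) - 1/394 = 769/130 - 1/394 = 75714/12805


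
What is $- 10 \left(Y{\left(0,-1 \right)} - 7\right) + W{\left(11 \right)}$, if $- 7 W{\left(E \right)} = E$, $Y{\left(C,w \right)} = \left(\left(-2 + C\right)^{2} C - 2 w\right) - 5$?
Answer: $\frac{689}{7} \approx 98.429$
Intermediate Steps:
$Y{\left(C,w \right)} = -5 - 2 w + C \left(-2 + C\right)^{2}$ ($Y{\left(C,w \right)} = \left(C \left(-2 + C\right)^{2} - 2 w\right) - 5 = \left(- 2 w + C \left(-2 + C\right)^{2}\right) - 5 = -5 - 2 w + C \left(-2 + C\right)^{2}$)
$W{\left(E \right)} = - \frac{E}{7}$
$- 10 \left(Y{\left(0,-1 \right)} - 7\right) + W{\left(11 \right)} = - 10 \left(\left(-5 - -2 + 0 \left(-2 + 0\right)^{2}\right) - 7\right) - \frac{11}{7} = - 10 \left(\left(-5 + 2 + 0 \left(-2\right)^{2}\right) - 7\right) - \frac{11}{7} = - 10 \left(\left(-5 + 2 + 0 \cdot 4\right) - 7\right) - \frac{11}{7} = - 10 \left(\left(-5 + 2 + 0\right) - 7\right) - \frac{11}{7} = - 10 \left(-3 - 7\right) - \frac{11}{7} = \left(-10\right) \left(-10\right) - \frac{11}{7} = 100 - \frac{11}{7} = \frac{689}{7}$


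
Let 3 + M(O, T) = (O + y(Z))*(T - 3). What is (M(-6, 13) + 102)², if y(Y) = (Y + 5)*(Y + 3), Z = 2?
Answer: 151321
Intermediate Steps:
y(Y) = (3 + Y)*(5 + Y) (y(Y) = (5 + Y)*(3 + Y) = (3 + Y)*(5 + Y))
M(O, T) = -3 + (-3 + T)*(35 + O) (M(O, T) = -3 + (O + (15 + 2² + 8*2))*(T - 3) = -3 + (O + (15 + 4 + 16))*(-3 + T) = -3 + (O + 35)*(-3 + T) = -3 + (35 + O)*(-3 + T) = -3 + (-3 + T)*(35 + O))
(M(-6, 13) + 102)² = ((-108 - 3*(-6) + 35*13 - 6*13) + 102)² = ((-108 + 18 + 455 - 78) + 102)² = (287 + 102)² = 389² = 151321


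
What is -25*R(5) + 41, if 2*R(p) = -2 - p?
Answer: 257/2 ≈ 128.50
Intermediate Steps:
R(p) = -1 - p/2 (R(p) = (-2 - p)/2 = -1 - p/2)
-25*R(5) + 41 = -25*(-1 - 1/2*5) + 41 = -25*(-1 - 5/2) + 41 = -25*(-7/2) + 41 = 175/2 + 41 = 257/2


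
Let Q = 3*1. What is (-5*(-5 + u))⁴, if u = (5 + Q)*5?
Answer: 937890625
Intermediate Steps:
Q = 3
u = 40 (u = (5 + 3)*5 = 8*5 = 40)
(-5*(-5 + u))⁴ = (-5*(-5 + 40))⁴ = (-5*35)⁴ = (-175)⁴ = 937890625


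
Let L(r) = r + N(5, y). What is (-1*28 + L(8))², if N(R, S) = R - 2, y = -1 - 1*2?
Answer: 289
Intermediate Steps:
y = -3 (y = -1 - 2 = -3)
N(R, S) = -2 + R
L(r) = 3 + r (L(r) = r + (-2 + 5) = r + 3 = 3 + r)
(-1*28 + L(8))² = (-1*28 + (3 + 8))² = (-28 + 11)² = (-17)² = 289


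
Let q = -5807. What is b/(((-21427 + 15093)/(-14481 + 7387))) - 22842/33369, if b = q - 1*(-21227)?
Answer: 608345479482/35226541 ≈ 17270.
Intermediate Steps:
b = 15420 (b = -5807 - 1*(-21227) = -5807 + 21227 = 15420)
b/(((-21427 + 15093)/(-14481 + 7387))) - 22842/33369 = 15420/(((-21427 + 15093)/(-14481 + 7387))) - 22842/33369 = 15420/((-6334/(-7094))) - 22842*1/33369 = 15420/((-6334*(-1/7094))) - 7614/11123 = 15420/(3167/3547) - 7614/11123 = 15420*(3547/3167) - 7614/11123 = 54694740/3167 - 7614/11123 = 608345479482/35226541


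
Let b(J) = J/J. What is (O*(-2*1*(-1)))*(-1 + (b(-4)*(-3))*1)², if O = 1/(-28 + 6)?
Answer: -16/11 ≈ -1.4545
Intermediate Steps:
b(J) = 1
O = -1/22 (O = 1/(-22) = -1/22 ≈ -0.045455)
(O*(-2*1*(-1)))*(-1 + (b(-4)*(-3))*1)² = (-(-2*1)*(-1)/22)*(-1 + (1*(-3))*1)² = (-(-1)*(-1)/11)*(-1 - 3*1)² = (-1/22*2)*(-1 - 3)² = -1/11*(-4)² = -1/11*16 = -16/11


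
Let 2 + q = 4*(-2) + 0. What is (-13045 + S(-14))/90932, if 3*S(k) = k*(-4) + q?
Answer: -39089/272796 ≈ -0.14329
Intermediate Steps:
q = -10 (q = -2 + (4*(-2) + 0) = -2 + (-8 + 0) = -2 - 8 = -10)
S(k) = -10/3 - 4*k/3 (S(k) = (k*(-4) - 10)/3 = (-4*k - 10)/3 = (-10 - 4*k)/3 = -10/3 - 4*k/3)
(-13045 + S(-14))/90932 = (-13045 + (-10/3 - 4/3*(-14)))/90932 = (-13045 + (-10/3 + 56/3))*(1/90932) = (-13045 + 46/3)*(1/90932) = -39089/3*1/90932 = -39089/272796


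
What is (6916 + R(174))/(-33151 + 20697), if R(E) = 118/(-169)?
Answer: -584343/1052363 ≈ -0.55527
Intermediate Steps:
R(E) = -118/169 (R(E) = 118*(-1/169) = -118/169)
(6916 + R(174))/(-33151 + 20697) = (6916 - 118/169)/(-33151 + 20697) = (1168686/169)/(-12454) = (1168686/169)*(-1/12454) = -584343/1052363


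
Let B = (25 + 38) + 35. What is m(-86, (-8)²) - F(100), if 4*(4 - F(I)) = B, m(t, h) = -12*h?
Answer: -1495/2 ≈ -747.50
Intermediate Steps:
B = 98 (B = 63 + 35 = 98)
F(I) = -41/2 (F(I) = 4 - ¼*98 = 4 - 49/2 = -41/2)
m(-86, (-8)²) - F(100) = -12*(-8)² - 1*(-41/2) = -12*64 + 41/2 = -768 + 41/2 = -1495/2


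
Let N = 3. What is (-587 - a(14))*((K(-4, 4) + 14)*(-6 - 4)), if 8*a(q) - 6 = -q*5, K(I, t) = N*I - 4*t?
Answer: -81060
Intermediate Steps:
K(I, t) = -4*t + 3*I (K(I, t) = 3*I - 4*t = -4*t + 3*I)
a(q) = ¾ - 5*q/8 (a(q) = ¾ + (-q*5)/8 = ¾ + (-5*q)/8 = ¾ - 5*q/8)
(-587 - a(14))*((K(-4, 4) + 14)*(-6 - 4)) = (-587 - (¾ - 5/8*14))*(((-4*4 + 3*(-4)) + 14)*(-6 - 4)) = (-587 - (¾ - 35/4))*(((-16 - 12) + 14)*(-10)) = (-587 - 1*(-8))*((-28 + 14)*(-10)) = (-587 + 8)*(-14*(-10)) = -579*140 = -81060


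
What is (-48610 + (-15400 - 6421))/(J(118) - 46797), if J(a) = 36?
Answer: 23477/15587 ≈ 1.5062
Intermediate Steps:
(-48610 + (-15400 - 6421))/(J(118) - 46797) = (-48610 + (-15400 - 6421))/(36 - 46797) = (-48610 - 21821)/(-46761) = -70431*(-1/46761) = 23477/15587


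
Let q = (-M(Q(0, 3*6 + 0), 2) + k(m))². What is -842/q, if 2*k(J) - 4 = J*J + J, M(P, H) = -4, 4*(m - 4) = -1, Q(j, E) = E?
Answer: -862208/227529 ≈ -3.7894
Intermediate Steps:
m = 15/4 (m = 4 + (¼)*(-1) = 4 - ¼ = 15/4 ≈ 3.7500)
k(J) = 2 + J/2 + J²/2 (k(J) = 2 + (J*J + J)/2 = 2 + (J² + J)/2 = 2 + (J + J²)/2 = 2 + (J/2 + J²/2) = 2 + J/2 + J²/2)
q = 227529/1024 (q = (-1*(-4) + (2 + (½)*(15/4) + (15/4)²/2))² = (4 + (2 + 15/8 + (½)*(225/16)))² = (4 + (2 + 15/8 + 225/32))² = (4 + 349/32)² = (477/32)² = 227529/1024 ≈ 222.20)
-842/q = -842/227529/1024 = -842*1024/227529 = -862208/227529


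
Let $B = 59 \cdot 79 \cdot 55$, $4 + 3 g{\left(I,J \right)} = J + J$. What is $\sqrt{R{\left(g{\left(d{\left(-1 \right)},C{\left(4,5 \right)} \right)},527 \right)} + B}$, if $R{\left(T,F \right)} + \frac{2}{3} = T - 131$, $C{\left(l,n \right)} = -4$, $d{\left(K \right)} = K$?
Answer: $\frac{\sqrt{2305974}}{3} \approx 506.18$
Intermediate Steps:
$g{\left(I,J \right)} = - \frac{4}{3} + \frac{2 J}{3}$ ($g{\left(I,J \right)} = - \frac{4}{3} + \frac{J + J}{3} = - \frac{4}{3} + \frac{2 J}{3}$)
$R{\left(T,F \right)} = - \frac{395}{3} + T$ ($R{\left(T,F \right)} = - \frac{2}{3} + \left(T - 131\right) = - \frac{2}{3} + \left(-131 + T\right) = - \frac{395}{3} + T$)
$B = 256355$ ($B = 4661 \cdot 55 = 256355$)
$\sqrt{R{\left(g{\left(d{\left(-1 \right)},C{\left(4,5 \right)} \right)},527 \right)} + B} = \sqrt{\left(- \frac{395}{3} + \left(- \frac{4}{3} + \frac{2}{3} \left(-4\right)\right)\right) + 256355} = \sqrt{\left(- \frac{395}{3} - 4\right) + 256355} = \sqrt{- \frac{407}{3} + 256355} = \sqrt{\frac{768658}{3}} = \frac{\sqrt{2305974}}{3}$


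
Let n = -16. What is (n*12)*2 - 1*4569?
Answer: -4953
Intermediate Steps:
(n*12)*2 - 1*4569 = -16*12*2 - 1*4569 = -192*2 - 4569 = -384 - 4569 = -4953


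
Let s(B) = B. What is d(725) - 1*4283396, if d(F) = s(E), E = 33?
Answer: -4283363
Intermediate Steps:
d(F) = 33
d(725) - 1*4283396 = 33 - 1*4283396 = 33 - 4283396 = -4283363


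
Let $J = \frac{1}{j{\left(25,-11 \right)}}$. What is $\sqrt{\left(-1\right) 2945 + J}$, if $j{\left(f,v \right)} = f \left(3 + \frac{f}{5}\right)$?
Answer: $\frac{i \sqrt{1177998}}{20} \approx 54.268 i$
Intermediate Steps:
$j{\left(f,v \right)} = f \left(3 + \frac{f}{5}\right)$ ($j{\left(f,v \right)} = f \left(3 + f \frac{1}{5}\right) = f \left(3 + \frac{f}{5}\right)$)
$J = \frac{1}{200}$ ($J = \frac{1}{\frac{1}{5} \cdot 25 \left(15 + 25\right)} = \frac{1}{\frac{1}{5} \cdot 25 \cdot 40} = \frac{1}{200} \approx 0.005$)
$\sqrt{\left(-1\right) 2945 + J} = \sqrt{\left(-1\right) 2945 + \frac{1}{200}} = \sqrt{-2945 + \frac{1}{200}} = \sqrt{- \frac{588999}{200}} = \frac{i \sqrt{1177998}}{20}$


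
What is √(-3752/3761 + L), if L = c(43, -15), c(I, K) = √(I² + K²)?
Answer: √(-14111272 + 14145121*√2074)/3761 ≈ 6.6741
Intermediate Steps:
L = √2074 (L = √(43² + (-15)²) = √(1849 + 225) = √2074 ≈ 45.541)
√(-3752/3761 + L) = √(-3752/3761 + √2074)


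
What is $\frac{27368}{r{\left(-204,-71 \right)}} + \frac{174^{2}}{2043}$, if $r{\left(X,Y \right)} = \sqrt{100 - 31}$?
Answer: $\frac{3364}{227} + \frac{27368 \sqrt{69}}{69} \approx 3309.5$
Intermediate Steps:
$r{\left(X,Y \right)} = \sqrt{69}$
$\frac{27368}{r{\left(-204,-71 \right)}} + \frac{174^{2}}{2043} = \frac{27368}{\sqrt{69}} + \frac{174^{2}}{2043} = 27368 \frac{\sqrt{69}}{69} + 30276 \cdot \frac{1}{2043} = \frac{27368 \sqrt{69}}{69} + \frac{3364}{227} = \frac{3364}{227} + \frac{27368 \sqrt{69}}{69}$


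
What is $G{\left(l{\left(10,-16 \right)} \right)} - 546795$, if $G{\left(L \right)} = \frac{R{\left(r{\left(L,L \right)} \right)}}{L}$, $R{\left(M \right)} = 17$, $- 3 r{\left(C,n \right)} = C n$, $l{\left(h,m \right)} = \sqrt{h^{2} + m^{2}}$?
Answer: $-546795 + \frac{17 \sqrt{89}}{178} \approx -5.4679 \cdot 10^{5}$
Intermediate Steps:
$r{\left(C,n \right)} = - \frac{C n}{3}$
$G{\left(L \right)} = \frac{17}{L}$
$G{\left(l{\left(10,-16 \right)} \right)} - 546795 = \frac{17}{\sqrt{10^{2} + \left(-16\right)^{2}}} - 546795 = \frac{17}{\sqrt{100 + 256}} - 546795 = \frac{17}{\sqrt{356}} - 546795 = \frac{17}{2 \sqrt{89}} - 546795 = 17 \frac{\sqrt{89}}{178} - 546795 = \frac{17 \sqrt{89}}{178} - 546795 = -546795 + \frac{17 \sqrt{89}}{178}$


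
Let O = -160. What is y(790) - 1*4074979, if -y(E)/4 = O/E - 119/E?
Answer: -1609616147/395 ≈ -4.0750e+6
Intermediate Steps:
y(E) = 1116/E (y(E) = -4*(-160/E - 119/E) = -(-1116)/E = 1116/E)
y(790) - 1*4074979 = 1116/790 - 1*4074979 = 1116*(1/790) - 4074979 = 558/395 - 4074979 = -1609616147/395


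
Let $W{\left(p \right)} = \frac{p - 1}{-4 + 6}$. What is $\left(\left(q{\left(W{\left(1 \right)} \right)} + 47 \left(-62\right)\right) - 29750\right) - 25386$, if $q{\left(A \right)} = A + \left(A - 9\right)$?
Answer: $-58059$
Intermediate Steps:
$W{\left(p \right)} = - \frac{1}{2} + \frac{p}{2}$ ($W{\left(p \right)} = \frac{-1 + p}{2} = \left(-1 + p\right) \frac{1}{2} = - \frac{1}{2} + \frac{p}{2}$)
$q{\left(A \right)} = -9 + 2 A$ ($q{\left(A \right)} = A + \left(-9 + A\right) = -9 + 2 A$)
$\left(\left(q{\left(W{\left(1 \right)} \right)} + 47 \left(-62\right)\right) - 29750\right) - 25386 = \left(\left(\left(-9 + 2 \left(- \frac{1}{2} + \frac{1}{2} \cdot 1\right)\right) + 47 \left(-62\right)\right) - 29750\right) - 25386 = \left(\left(\left(-9 + 2 \left(- \frac{1}{2} + \frac{1}{2}\right)\right) - 2914\right) - 29750\right) - 25386 = \left(\left(\left(-9 + 2 \cdot 0\right) - 2914\right) - 29750\right) - 25386 = \left(\left(\left(-9 + 0\right) - 2914\right) - 29750\right) - 25386 = \left(\left(-9 - 2914\right) - 29750\right) - 25386 = \left(-2923 - 29750\right) - 25386 = -32673 - 25386 = -58059$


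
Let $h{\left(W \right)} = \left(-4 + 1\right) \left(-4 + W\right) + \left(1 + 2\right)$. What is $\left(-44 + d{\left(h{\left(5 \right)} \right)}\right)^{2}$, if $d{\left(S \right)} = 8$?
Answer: $1296$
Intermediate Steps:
$h{\left(W \right)} = 15 - 3 W$ ($h{\left(W \right)} = - 3 \left(-4 + W\right) + 3 = \left(12 - 3 W\right) + 3 = 15 - 3 W$)
$\left(-44 + d{\left(h{\left(5 \right)} \right)}\right)^{2} = \left(-44 + 8\right)^{2} = \left(-36\right)^{2} = 1296$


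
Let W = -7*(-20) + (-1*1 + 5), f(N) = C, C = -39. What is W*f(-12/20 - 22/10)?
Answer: -5616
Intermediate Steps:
f(N) = -39
W = 144 (W = 140 + (-1 + 5) = 140 + 4 = 144)
W*f(-12/20 - 22/10) = 144*(-39) = -5616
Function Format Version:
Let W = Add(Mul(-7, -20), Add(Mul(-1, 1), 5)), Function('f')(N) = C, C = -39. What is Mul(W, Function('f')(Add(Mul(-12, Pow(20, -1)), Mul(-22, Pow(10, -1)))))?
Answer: -5616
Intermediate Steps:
Function('f')(N) = -39
W = 144 (W = Add(140, Add(-1, 5)) = Add(140, 4) = 144)
Mul(W, Function('f')(Add(Mul(-12, Pow(20, -1)), Mul(-22, Pow(10, -1))))) = Mul(144, -39) = -5616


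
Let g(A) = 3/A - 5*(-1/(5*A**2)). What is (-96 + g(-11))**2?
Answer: 135675904/14641 ≈ 9266.8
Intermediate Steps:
g(A) = A**(-2) + 3/A (g(A) = 3/A - 5*(-1/(5*A**2)) = 3/A - (-1)/A**2 = 3/A + A**(-2) = A**(-2) + 3/A)
(-96 + g(-11))**2 = (-96 + (1 + 3*(-11))/(-11)**2)**2 = (-96 + (1 - 33)/121)**2 = (-96 + (1/121)*(-32))**2 = (-96 - 32/121)**2 = (-11648/121)**2 = 135675904/14641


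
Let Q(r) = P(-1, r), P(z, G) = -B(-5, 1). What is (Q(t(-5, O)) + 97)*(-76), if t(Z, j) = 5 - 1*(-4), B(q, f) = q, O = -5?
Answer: -7752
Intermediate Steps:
t(Z, j) = 9 (t(Z, j) = 5 + 4 = 9)
P(z, G) = 5 (P(z, G) = -1*(-5) = 5)
Q(r) = 5
(Q(t(-5, O)) + 97)*(-76) = (5 + 97)*(-76) = 102*(-76) = -7752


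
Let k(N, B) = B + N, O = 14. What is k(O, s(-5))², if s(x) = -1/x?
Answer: 5041/25 ≈ 201.64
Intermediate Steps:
k(O, s(-5))² = (-1/(-5) + 14)² = (-1*(-⅕) + 14)² = (⅕ + 14)² = (71/5)² = 5041/25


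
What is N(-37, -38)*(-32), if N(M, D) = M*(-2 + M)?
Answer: -46176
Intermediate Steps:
N(-37, -38)*(-32) = -37*(-2 - 37)*(-32) = -37*(-39)*(-32) = 1443*(-32) = -46176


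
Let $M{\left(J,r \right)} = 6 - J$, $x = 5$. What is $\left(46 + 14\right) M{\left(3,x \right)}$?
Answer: $180$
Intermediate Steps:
$\left(46 + 14\right) M{\left(3,x \right)} = \left(46 + 14\right) \left(6 - 3\right) = 60 \left(6 - 3\right) = 60 \cdot 3 = 180$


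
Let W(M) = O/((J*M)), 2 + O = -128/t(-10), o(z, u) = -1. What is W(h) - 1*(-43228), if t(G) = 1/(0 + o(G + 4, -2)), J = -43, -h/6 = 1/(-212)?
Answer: 1854352/43 ≈ 43124.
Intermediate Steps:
h = 3/106 (h = -6/(-212) = -6*(-1/212) = 3/106 ≈ 0.028302)
t(G) = -1 (t(G) = 1/(0 - 1) = 1/(-1) = -1)
O = 126 (O = -2 - 128/(-1) = -2 - 128*(-1) = -2 + 128 = 126)
W(M) = -126/(43*M) (W(M) = 126/((-43*M)) = 126*(-1/(43*M)) = -126/(43*M))
W(h) - 1*(-43228) = -126/(43*3/106) - 1*(-43228) = -126/43*106/3 + 43228 = -4452/43 + 43228 = 1854352/43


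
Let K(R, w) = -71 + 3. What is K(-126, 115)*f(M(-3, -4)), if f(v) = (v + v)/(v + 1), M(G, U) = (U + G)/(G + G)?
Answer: -952/13 ≈ -73.231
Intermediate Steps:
M(G, U) = (G + U)/(2*G) (M(G, U) = (G + U)/((2*G)) = (G + U)*(1/(2*G)) = (G + U)/(2*G))
f(v) = 2*v/(1 + v) (f(v) = (2*v)/(1 + v) = 2*v/(1 + v))
K(R, w) = -68
K(-126, 115)*f(M(-3, -4)) = -136*(1/2)*(-3 - 4)/(-3)/(1 + (1/2)*(-3 - 4)/(-3)) = -136*(1/2)*(-1/3)*(-7)/(1 + (1/2)*(-1/3)*(-7)) = -136*7/(6*(1 + 7/6)) = -136*7/(6*13/6) = -136*7*6/(6*13) = -68*14/13 = -952/13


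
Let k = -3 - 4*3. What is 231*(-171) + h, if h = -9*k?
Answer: -39366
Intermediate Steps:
k = -15 (k = -3 - 12 = -15)
h = 135 (h = -9*(-15) = 135)
231*(-171) + h = 231*(-171) + 135 = -39501 + 135 = -39366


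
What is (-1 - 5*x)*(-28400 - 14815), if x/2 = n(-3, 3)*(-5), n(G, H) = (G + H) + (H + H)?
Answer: -12921285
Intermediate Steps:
n(G, H) = G + 3*H (n(G, H) = (G + H) + 2*H = G + 3*H)
x = -60 (x = 2*((-3 + 3*3)*(-5)) = 2*((-3 + 9)*(-5)) = 2*(6*(-5)) = 2*(-30) = -60)
(-1 - 5*x)*(-28400 - 14815) = (-1 - 5*(-60))*(-28400 - 14815) = (-1 + 300)*(-43215) = 299*(-43215) = -12921285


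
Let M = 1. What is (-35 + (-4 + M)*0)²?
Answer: 1225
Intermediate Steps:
(-35 + (-4 + M)*0)² = (-35 + (-4 + 1)*0)² = (-35 - 3*0)² = (-35 + 0)² = (-35)² = 1225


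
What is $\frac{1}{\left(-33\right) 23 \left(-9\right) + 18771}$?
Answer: $\frac{1}{25602} \approx 3.9059 \cdot 10^{-5}$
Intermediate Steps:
$\frac{1}{\left(-33\right) 23 \left(-9\right) + 18771} = \frac{1}{\left(-759\right) \left(-9\right) + 18771} = \frac{1}{6831 + 18771} = \frac{1}{25602}$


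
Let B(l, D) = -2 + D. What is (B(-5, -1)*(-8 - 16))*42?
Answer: 3024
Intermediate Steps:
(B(-5, -1)*(-8 - 16))*42 = ((-2 - 1)*(-8 - 16))*42 = -3*(-24)*42 = 72*42 = 3024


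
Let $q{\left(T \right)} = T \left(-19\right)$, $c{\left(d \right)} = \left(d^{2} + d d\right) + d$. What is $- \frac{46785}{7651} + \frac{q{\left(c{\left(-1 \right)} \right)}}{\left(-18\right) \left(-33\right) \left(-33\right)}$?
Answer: $- \frac{916934201}{149974902} \approx -6.1139$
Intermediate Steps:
$c{\left(d \right)} = d + 2 d^{2}$ ($c{\left(d \right)} = \left(d^{2} + d^{2}\right) + d = 2 d^{2} + d = d + 2 d^{2}$)
$q{\left(T \right)} = - 19 T$
$- \frac{46785}{7651} + \frac{q{\left(c{\left(-1 \right)} \right)}}{\left(-18\right) \left(-33\right) \left(-33\right)} = - \frac{46785}{7651} + \frac{\left(-19\right) \left(- (1 + 2 \left(-1\right))\right)}{\left(-18\right) \left(-33\right) \left(-33\right)} = \left(-46785\right) \frac{1}{7651} + \frac{\left(-19\right) \left(- (1 - 2)\right)}{594 \left(-33\right)} = - \frac{46785}{7651} + \frac{\left(-19\right) \left(\left(-1\right) \left(-1\right)\right)}{-19602} = - \frac{46785}{7651} + \left(-19\right) 1 \left(- \frac{1}{19602}\right) = - \frac{46785}{7651} - - \frac{19}{19602} = - \frac{46785}{7651} + \frac{19}{19602} = - \frac{916934201}{149974902}$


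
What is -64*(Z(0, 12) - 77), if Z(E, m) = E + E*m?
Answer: 4928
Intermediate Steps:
-64*(Z(0, 12) - 77) = -64*(0*(1 + 12) - 77) = -64*(0*13 - 77) = -64*(0 - 77) = -64*(-77) = 4928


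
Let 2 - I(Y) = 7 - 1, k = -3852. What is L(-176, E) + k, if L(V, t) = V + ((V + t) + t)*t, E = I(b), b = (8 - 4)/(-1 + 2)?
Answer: -3292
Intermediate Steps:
b = 4 (b = 4/1 = 4*1 = 4)
I(Y) = -4 (I(Y) = 2 - (7 - 1) = 2 - 1*6 = 2 - 6 = -4)
E = -4
L(V, t) = V + t*(V + 2*t) (L(V, t) = V + (V + 2*t)*t = V + t*(V + 2*t))
L(-176, E) + k = (-176 + 2*(-4)**2 - 176*(-4)) - 3852 = (-176 + 2*16 + 704) - 3852 = (-176 + 32 + 704) - 3852 = 560 - 3852 = -3292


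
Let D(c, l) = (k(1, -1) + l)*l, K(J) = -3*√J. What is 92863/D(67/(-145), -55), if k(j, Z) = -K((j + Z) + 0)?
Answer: 92863/3025 ≈ 30.699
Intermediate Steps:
k(j, Z) = 3*√(Z + j) (k(j, Z) = -(-3)*√((j + Z) + 0) = -(-3)*√((Z + j) + 0) = -(-3)*√(Z + j) = 3*√(Z + j))
D(c, l) = l² (D(c, l) = (3*√(-1 + 1) + l)*l = (3*√0 + l)*l = (3*0 + l)*l = (0 + l)*l = l*l = l²)
92863/D(67/(-145), -55) = 92863/((-55)²) = 92863/3025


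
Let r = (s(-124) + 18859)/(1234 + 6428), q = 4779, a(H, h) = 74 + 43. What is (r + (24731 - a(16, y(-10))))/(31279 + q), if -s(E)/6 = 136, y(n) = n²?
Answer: 188610511/276276396 ≈ 0.68269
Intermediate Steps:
a(H, h) = 117
s(E) = -816 (s(E) = -6*136 = -816)
r = 18043/7662 (r = (-816 + 18859)/(1234 + 6428) = 18043/7662 ≈ 2.3549)
(r + (24731 - a(16, y(-10))))/(31279 + q) = (18043/7662 + (24731 - 1*117))/(31279 + 4779) = (18043/7662 + (24731 - 117))/36058 = (18043/7662 + 24614)*(1/36058) = (188610511/7662)*(1/36058) = 188610511/276276396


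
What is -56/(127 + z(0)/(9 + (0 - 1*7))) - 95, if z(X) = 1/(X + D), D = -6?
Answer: -145357/1523 ≈ -95.441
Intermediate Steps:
z(X) = 1/(-6 + X) (z(X) = 1/(X - 6) = 1/(-6 + X))
-56/(127 + z(0)/(9 + (0 - 1*7))) - 95 = -56/(127 + 1/((9 + (0 - 1*7))*(-6 + 0))) - 95 = -56/(127 + 1/((9 + (0 - 7))*(-6))) - 95 = -56/(127 - ⅙/(9 - 7)) - 95 = -56/(127 - ⅙/2) - 95 = -56/(127 + (½)*(-⅙)) - 95 = -56/(127 - 1/12) - 95 = -56/1523/12 - 95 = -56*12/1523 - 95 = -672/1523 - 95 = -145357/1523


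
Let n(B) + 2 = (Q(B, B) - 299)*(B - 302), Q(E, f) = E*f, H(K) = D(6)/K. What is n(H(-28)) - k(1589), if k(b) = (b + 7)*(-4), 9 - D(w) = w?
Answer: 2122946477/21952 ≈ 96709.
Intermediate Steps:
D(w) = 9 - w
k(b) = -28 - 4*b (k(b) = (7 + b)*(-4) = -28 - 4*b)
H(K) = 3/K (H(K) = (9 - 1*6)/K = (9 - 6)/K = 3/K)
n(B) = -2 + (-302 + B)*(-299 + B**2) (n(B) = -2 + (B*B - 299)*(B - 302) = -2 + (B**2 - 299)*(-302 + B) = -2 + (-299 + B**2)*(-302 + B) = -2 + (-302 + B)*(-299 + B**2))
n(H(-28)) - k(1589) = (90296 + (3/(-28))**3 - 302*(3/(-28))**2 - 897/(-28)) - (-28 - 4*1589) = (90296 + (3*(-1/28))**3 - 302*(3*(-1/28))**2 - 897*(-1)/28) - (-28 - 6356) = (90296 + (-3/28)**3 - 302*(-3/28)**2 - 299*(-3/28)) - 1*(-6384) = (90296 - 27/21952 - 302*9/784 + 897/28) + 6384 = (90296 - 27/21952 - 1359/392 + 897/28) + 6384 = 1982804909/21952 + 6384 = 2122946477/21952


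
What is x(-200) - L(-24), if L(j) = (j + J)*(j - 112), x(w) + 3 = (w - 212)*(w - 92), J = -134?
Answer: 98813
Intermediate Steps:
x(w) = -3 + (-212 + w)*(-92 + w) (x(w) = -3 + (w - 212)*(w - 92) = -3 + (-212 + w)*(-92 + w))
L(j) = (-134 + j)*(-112 + j) (L(j) = (j - 134)*(j - 112) = (-134 + j)*(-112 + j))
x(-200) - L(-24) = (19501 + (-200)**2 - 304*(-200)) - (15008 + (-24)**2 - 246*(-24)) = (19501 + 40000 + 60800) - (15008 + 576 + 5904) = 120301 - 1*21488 = 120301 - 21488 = 98813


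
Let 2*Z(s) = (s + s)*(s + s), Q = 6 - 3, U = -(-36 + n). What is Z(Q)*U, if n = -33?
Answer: 1242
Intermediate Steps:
U = 69 (U = -(-36 - 33) = -1*(-69) = 69)
Q = 3
Z(s) = 2*s² (Z(s) = ((s + s)*(s + s))/2 = ((2*s)*(2*s))/2 = (4*s²)/2 = 2*s²)
Z(Q)*U = (2*3²)*69 = (2*9)*69 = 18*69 = 1242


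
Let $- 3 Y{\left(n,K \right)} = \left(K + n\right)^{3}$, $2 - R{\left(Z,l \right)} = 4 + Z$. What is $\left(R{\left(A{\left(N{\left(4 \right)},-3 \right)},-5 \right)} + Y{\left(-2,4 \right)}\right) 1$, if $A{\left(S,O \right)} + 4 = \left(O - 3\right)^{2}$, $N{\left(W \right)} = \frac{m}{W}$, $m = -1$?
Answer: $- \frac{110}{3} \approx -36.667$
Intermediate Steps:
$N{\left(W \right)} = - \frac{1}{W}$
$A{\left(S,O \right)} = -4 + \left(-3 + O\right)^{2}$ ($A{\left(S,O \right)} = -4 + \left(O - 3\right)^{2} = -4 + \left(-3 + O\right)^{2}$)
$R{\left(Z,l \right)} = -2 - Z$ ($R{\left(Z,l \right)} = 2 - \left(4 + Z\right) = -2 - Z$)
$Y{\left(n,K \right)} = - \frac{\left(K + n\right)^{3}}{3}$
$\left(R{\left(A{\left(N{\left(4 \right)},-3 \right)},-5 \right)} + Y{\left(-2,4 \right)}\right) 1 = \left(\left(-2 - \left(-4 + \left(-3 - 3\right)^{2}\right)\right) - \frac{\left(4 - 2\right)^{3}}{3}\right) 1 = \left(\left(-2 - \left(-4 + \left(-6\right)^{2}\right)\right) - \frac{2^{3}}{3}\right) 1 = \left(\left(-2 - \left(-4 + 36\right)\right) - \frac{8}{3}\right) 1 = \left(\left(-2 - 32\right) - \frac{8}{3}\right) 1 = \left(-34 - \frac{8}{3}\right) 1 = \left(- \frac{110}{3}\right) 1 = - \frac{110}{3}$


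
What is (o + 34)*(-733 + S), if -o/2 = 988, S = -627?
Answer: 2641120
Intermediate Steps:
o = -1976 (o = -2*988 = -1976)
(o + 34)*(-733 + S) = (-1976 + 34)*(-733 - 627) = -1942*(-1360) = 2641120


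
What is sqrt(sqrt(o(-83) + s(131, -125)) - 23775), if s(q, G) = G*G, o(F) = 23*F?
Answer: sqrt(-23775 + 6*sqrt(381)) ≈ 153.81*I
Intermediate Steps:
s(q, G) = G**2
sqrt(sqrt(o(-83) + s(131, -125)) - 23775) = sqrt(sqrt(23*(-83) + (-125)**2) - 23775) = sqrt(sqrt(-1909 + 15625) - 23775) = sqrt(sqrt(13716) - 23775) = sqrt(6*sqrt(381) - 23775) = sqrt(-23775 + 6*sqrt(381))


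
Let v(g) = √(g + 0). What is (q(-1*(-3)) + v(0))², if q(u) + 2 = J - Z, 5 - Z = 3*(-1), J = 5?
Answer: 25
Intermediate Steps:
Z = 8 (Z = 5 - 3*(-1) = 5 - 1*(-3) = 5 + 3 = 8)
v(g) = √g
q(u) = -5 (q(u) = -2 + (5 - 1*8) = -2 + (5 - 8) = -2 - 3 = -5)
(q(-1*(-3)) + v(0))² = (-5 + √0)² = (-5 + 0)² = (-5)² = 25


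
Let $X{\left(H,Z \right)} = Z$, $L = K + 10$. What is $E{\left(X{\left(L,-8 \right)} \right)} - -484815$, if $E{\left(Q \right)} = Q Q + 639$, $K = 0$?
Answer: $485518$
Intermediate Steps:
$L = 10$ ($L = 0 + 10 = 10$)
$E{\left(Q \right)} = 639 + Q^{2}$ ($E{\left(Q \right)} = Q^{2} + 639 = 639 + Q^{2}$)
$E{\left(X{\left(L,-8 \right)} \right)} - -484815 = \left(639 + \left(-8\right)^{2}\right) - -484815 = \left(639 + 64\right) + 484815 = 703 + 484815 = 485518$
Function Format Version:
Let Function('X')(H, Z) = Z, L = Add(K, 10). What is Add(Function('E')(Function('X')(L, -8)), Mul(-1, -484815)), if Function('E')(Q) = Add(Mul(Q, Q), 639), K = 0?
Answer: 485518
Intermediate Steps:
L = 10 (L = Add(0, 10) = 10)
Function('E')(Q) = Add(639, Pow(Q, 2)) (Function('E')(Q) = Add(Pow(Q, 2), 639) = Add(639, Pow(Q, 2)))
Add(Function('E')(Function('X')(L, -8)), Mul(-1, -484815)) = Add(Add(639, Pow(-8, 2)), Mul(-1, -484815)) = Add(Add(639, 64), 484815) = Add(703, 484815) = 485518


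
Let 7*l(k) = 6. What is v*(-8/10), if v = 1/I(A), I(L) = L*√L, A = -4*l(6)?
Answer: -7*I*√42/360 ≈ -0.12601*I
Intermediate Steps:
l(k) = 6/7 (l(k) = (⅐)*6 = 6/7)
A = -24/7 (A = -4*6/7 = -24/7 ≈ -3.4286)
I(L) = L^(3/2)
v = 7*I*√42/288 (v = 1/((-24/7)^(3/2)) = 1/(-48*I*√42/49) = 7*I*√42/288 ≈ 0.15752*I)
v*(-8/10) = (7*I*√42/288)*(-8/10) = (7*I*√42/288)*(-8*⅒) = (7*I*√42/288)*(-⅘) = -7*I*√42/360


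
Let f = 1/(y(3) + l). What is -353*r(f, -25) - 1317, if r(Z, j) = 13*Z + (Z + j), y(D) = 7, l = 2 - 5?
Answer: 12545/2 ≈ 6272.5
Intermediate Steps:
l = -3
f = ¼ (f = 1/(7 - 3) = 1/4 = ¼ ≈ 0.25000)
r(Z, j) = j + 14*Z
-353*r(f, -25) - 1317 = -353*(-25 + 14*(¼)) - 1317 = -353*(-25 + 7/2) - 1317 = -353*(-43/2) - 1317 = 15179/2 - 1317 = 12545/2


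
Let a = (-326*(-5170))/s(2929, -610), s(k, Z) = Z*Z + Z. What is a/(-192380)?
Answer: -84271/3573362310 ≈ -2.3583e-5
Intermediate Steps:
s(k, Z) = Z + Z² (s(k, Z) = Z² + Z = Z + Z²)
a = 168542/37149 (a = (-326*(-5170))/((-610*(1 - 610))) = 1685420/((-610*(-609))) = 1685420/371490 = 1685420*(1/371490) = 168542/37149 ≈ 4.5369)
a/(-192380) = (168542/37149)/(-192380) = (168542/37149)*(-1/192380) = -84271/3573362310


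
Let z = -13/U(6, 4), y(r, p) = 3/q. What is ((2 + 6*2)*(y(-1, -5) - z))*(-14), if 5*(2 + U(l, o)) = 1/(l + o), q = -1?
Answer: 185612/99 ≈ 1874.9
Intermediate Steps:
y(r, p) = -3 (y(r, p) = 3/(-1) = 3*(-1) = -3)
U(l, o) = -2 + 1/(5*(l + o))
z = 650/99 (z = -13*(6 + 4)/(1/5 - 2*6 - 2*4) = -13*10/(1/5 - 12 - 8) = -13/((1/10)*(-99/5)) = -13/(-99/50) = -13*(-50/99) = 650/99 ≈ 6.5657)
((2 + 6*2)*(y(-1, -5) - z))*(-14) = ((2 + 6*2)*(-3 - 1*650/99))*(-14) = ((2 + 12)*(-3 - 650/99))*(-14) = (14*(-947/99))*(-14) = -13258/99*(-14) = 185612/99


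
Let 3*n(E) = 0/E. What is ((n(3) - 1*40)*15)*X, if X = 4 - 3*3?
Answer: 3000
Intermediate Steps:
n(E) = 0 (n(E) = (0/E)/3 = (⅓)*0 = 0)
X = -5 (X = 4 - 9 = -5)
((n(3) - 1*40)*15)*X = ((0 - 1*40)*15)*(-5) = ((0 - 40)*15)*(-5) = -40*15*(-5) = -600*(-5) = 3000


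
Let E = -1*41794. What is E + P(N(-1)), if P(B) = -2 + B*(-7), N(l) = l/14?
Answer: -83591/2 ≈ -41796.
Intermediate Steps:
N(l) = l/14 (N(l) = l*(1/14) = l/14)
P(B) = -2 - 7*B
E = -41794
E + P(N(-1)) = -41794 + (-2 - (-1)/2) = -41794 + (-2 - 7*(-1/14)) = -41794 + (-2 + ½) = -41794 - 3/2 = -83591/2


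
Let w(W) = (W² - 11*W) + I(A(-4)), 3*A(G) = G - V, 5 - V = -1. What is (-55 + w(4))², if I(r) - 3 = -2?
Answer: 6724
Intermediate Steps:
V = 6 (V = 5 - 1*(-1) = 5 + 1 = 6)
A(G) = -2 + G/3 (A(G) = (G - 1*6)/3 = (G - 6)/3 = (-6 + G)/3 = -2 + G/3)
I(r) = 1 (I(r) = 3 - 2 = 1)
w(W) = 1 + W² - 11*W (w(W) = (W² - 11*W) + 1 = 1 + W² - 11*W)
(-55 + w(4))² = (-55 + (1 + 4² - 11*4))² = (-55 + (1 + 16 - 44))² = (-55 - 27)² = (-82)² = 6724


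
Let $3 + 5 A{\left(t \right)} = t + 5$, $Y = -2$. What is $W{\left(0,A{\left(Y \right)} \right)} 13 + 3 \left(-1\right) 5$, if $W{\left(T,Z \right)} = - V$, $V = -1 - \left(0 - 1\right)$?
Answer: $-15$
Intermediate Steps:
$A{\left(t \right)} = \frac{2}{5} + \frac{t}{5}$ ($A{\left(t \right)} = - \frac{3}{5} + \frac{t + 5}{5} = - \frac{3}{5} + \frac{5 + t}{5} = - \frac{3}{5} + \left(1 + \frac{t}{5}\right) = \frac{2}{5} + \frac{t}{5}$)
$V = 0$ ($V = -1 - -1 = -1 + 1 = 0$)
$W{\left(T,Z \right)} = 0$ ($W{\left(T,Z \right)} = \left(-1\right) 0 = 0$)
$W{\left(0,A{\left(Y \right)} \right)} 13 + 3 \left(-1\right) 5 = 0 \cdot 13 + 3 \left(-1\right) 5 = 0 - 15 = -15$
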